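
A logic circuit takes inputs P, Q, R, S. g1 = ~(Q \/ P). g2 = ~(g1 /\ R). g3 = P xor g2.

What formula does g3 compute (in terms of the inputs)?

g1 = ~(Q \/ P)
g2 = ~(g1 /\ R) = ~((~(Q \/ P)) /\ R)
g3 = P xor g2 = P xor (~((~(Q \/ P)) /\ R))

P xor (~((~(Q \/ P)) /\ R))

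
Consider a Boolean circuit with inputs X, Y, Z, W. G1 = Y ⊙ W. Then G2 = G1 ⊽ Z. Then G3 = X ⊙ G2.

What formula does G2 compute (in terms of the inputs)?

G1 = Y ⊙ W
G2 = G1 ⊽ Z = (Y ⊙ W) ⊽ Z

(Y ⊙ W) ⊽ Z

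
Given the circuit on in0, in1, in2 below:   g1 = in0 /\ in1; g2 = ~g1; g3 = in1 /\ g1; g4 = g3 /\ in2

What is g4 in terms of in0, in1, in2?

g1 = in0 /\ in1
g3 = in1 /\ g1 = in1 /\ (in0 /\ in1)
g4 = g3 /\ in2 = (in1 /\ (in0 /\ in1)) /\ in2

(in1 /\ (in0 /\ in1)) /\ in2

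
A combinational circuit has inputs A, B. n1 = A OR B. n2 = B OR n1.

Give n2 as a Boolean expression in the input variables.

B OR (A OR B)

n1 = A OR B
n2 = B OR n1 = B OR (A OR B)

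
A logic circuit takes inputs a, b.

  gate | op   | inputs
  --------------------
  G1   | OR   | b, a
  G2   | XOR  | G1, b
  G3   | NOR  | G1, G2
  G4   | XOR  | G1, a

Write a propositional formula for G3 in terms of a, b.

G1 = b OR a
G2 = G1 XOR b = (b OR a) XOR b
G3 = G1 NOR G2 = (b OR a) NOR ((b OR a) XOR b)

(b OR a) NOR ((b OR a) XOR b)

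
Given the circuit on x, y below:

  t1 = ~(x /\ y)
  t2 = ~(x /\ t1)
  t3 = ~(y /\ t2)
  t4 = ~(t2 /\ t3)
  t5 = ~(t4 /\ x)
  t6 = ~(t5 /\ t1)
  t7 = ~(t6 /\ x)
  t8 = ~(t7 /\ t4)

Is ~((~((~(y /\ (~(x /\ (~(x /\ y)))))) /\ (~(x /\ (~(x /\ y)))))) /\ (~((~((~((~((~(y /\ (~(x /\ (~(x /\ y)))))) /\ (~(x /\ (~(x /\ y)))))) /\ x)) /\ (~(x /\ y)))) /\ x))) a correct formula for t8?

Yes

t1 = ~(x /\ y)
t2 = ~(x /\ t1) = ~(x /\ (~(x /\ y)))
t3 = ~(y /\ t2) = ~(y /\ (~(x /\ (~(x /\ y)))))
t4 = ~(t2 /\ t3) = ~((~(x /\ (~(x /\ y)))) /\ (~(y /\ (~(x /\ (~(x /\ y)))))))
t5 = ~(t4 /\ x) = ~((~((~(x /\ (~(x /\ y)))) /\ (~(y /\ (~(x /\ (~(x /\ y)))))))) /\ x)
t6 = ~(t5 /\ t1) = ~((~((~((~(x /\ (~(x /\ y)))) /\ (~(y /\ (~(x /\ (~(x /\ y)))))))) /\ x)) /\ (~(x /\ y)))
t7 = ~(t6 /\ x) = ~((~((~((~((~(x /\ (~(x /\ y)))) /\ (~(y /\ (~(x /\ (~(x /\ y)))))))) /\ x)) /\ (~(x /\ y)))) /\ x)
t8 = ~(t7 /\ t4) = ~((~((~((~((~((~(x /\ (~(x /\ y)))) /\ (~(y /\ (~(x /\ (~(x /\ y)))))))) /\ x)) /\ (~(x /\ y)))) /\ x)) /\ (~((~(x /\ (~(x /\ y)))) /\ (~(y /\ (~(x /\ (~(x /\ y)))))))))
At x=0, y=1: circuit gives 0, formula gives 0.
At x=0, y=0: circuit gives 1, formula gives 1.
Agrees on all 4 inputs.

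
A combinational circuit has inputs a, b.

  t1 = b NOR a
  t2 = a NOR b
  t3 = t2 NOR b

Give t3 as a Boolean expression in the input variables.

(a NOR b) NOR b

t2 = a NOR b
t3 = t2 NOR b = (a NOR b) NOR b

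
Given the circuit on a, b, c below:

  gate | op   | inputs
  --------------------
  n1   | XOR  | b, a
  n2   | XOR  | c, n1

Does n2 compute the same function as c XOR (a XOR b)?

n1 = b XOR a
n2 = c XOR n1 = c XOR (b XOR a)
At a=0, b=0, c=0: circuit gives 0, formula gives 0.
At a=0, b=0, c=1: circuit gives 1, formula gives 1.
Agrees on all 8 inputs.

Yes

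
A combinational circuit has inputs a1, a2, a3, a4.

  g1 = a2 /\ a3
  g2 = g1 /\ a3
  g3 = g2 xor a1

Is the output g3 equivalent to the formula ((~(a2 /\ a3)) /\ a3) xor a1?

No

g1 = a2 /\ a3
g2 = g1 /\ a3 = (a2 /\ a3) /\ a3
g3 = g2 xor a1 = ((a2 /\ a3) /\ a3) xor a1
At a1=0, a2=0, a3=1, a4=0: circuit gives 0, formula gives 1.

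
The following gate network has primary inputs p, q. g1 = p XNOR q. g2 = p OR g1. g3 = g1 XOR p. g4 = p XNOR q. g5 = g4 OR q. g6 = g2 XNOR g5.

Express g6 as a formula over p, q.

g1 = p XNOR q
g2 = p OR g1 = p OR (p XNOR q)
g4 = p XNOR q
g5 = g4 OR q = (p XNOR q) OR q
g6 = g2 XNOR g5 = (p OR (p XNOR q)) XNOR ((p XNOR q) OR q)

(p OR (p XNOR q)) XNOR ((p XNOR q) OR q)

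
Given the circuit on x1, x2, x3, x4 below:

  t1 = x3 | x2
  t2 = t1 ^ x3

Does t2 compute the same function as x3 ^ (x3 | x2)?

t1 = x3 | x2
t2 = t1 ^ x3 = (x3 | x2) ^ x3
At x1=0, x2=0, x3=0, x4=0: circuit gives 0, formula gives 0.
At x1=0, x2=1, x3=0, x4=0: circuit gives 1, formula gives 1.
Agrees on all 16 inputs.

Yes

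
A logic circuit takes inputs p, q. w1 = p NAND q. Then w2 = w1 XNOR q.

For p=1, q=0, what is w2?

w1 = 1 NAND 0 = 1
w2 = 1 XNOR 0 = 0

0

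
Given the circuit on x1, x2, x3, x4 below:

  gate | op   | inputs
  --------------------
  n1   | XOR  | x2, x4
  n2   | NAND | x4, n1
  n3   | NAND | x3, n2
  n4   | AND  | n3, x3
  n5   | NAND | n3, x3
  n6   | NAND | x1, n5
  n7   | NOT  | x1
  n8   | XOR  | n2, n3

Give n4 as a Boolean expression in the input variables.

n1 = x2 XOR x4
n2 = x4 NAND n1 = x4 NAND (x2 XOR x4)
n3 = x3 NAND n2 = x3 NAND (x4 NAND (x2 XOR x4))
n4 = n3 AND x3 = (x3 NAND (x4 NAND (x2 XOR x4))) AND x3

(x3 NAND (x4 NAND (x2 XOR x4))) AND x3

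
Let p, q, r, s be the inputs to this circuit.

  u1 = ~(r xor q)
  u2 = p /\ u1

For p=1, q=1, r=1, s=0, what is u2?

u1 = ~(1 xor 1) = 1
u2 = 1 /\ 1 = 1

1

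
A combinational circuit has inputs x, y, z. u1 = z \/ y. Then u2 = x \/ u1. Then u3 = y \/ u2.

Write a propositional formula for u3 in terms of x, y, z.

u1 = z \/ y
u2 = x \/ u1 = x \/ (z \/ y)
u3 = y \/ u2 = y \/ (x \/ (z \/ y))

y \/ (x \/ (z \/ y))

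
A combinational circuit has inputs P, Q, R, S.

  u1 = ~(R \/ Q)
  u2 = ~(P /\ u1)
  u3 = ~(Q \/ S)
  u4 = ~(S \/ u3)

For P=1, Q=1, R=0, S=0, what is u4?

u3 = ~(1 \/ 0) = 0
u4 = ~(0 \/ 0) = 1

1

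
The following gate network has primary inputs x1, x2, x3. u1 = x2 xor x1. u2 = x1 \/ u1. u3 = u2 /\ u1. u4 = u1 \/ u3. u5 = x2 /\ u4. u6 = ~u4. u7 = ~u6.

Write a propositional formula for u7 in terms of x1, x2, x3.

~~((x2 xor x1) \/ ((x1 \/ (x2 xor x1)) /\ (x2 xor x1)))

u1 = x2 xor x1
u2 = x1 \/ u1 = x1 \/ (x2 xor x1)
u3 = u2 /\ u1 = (x1 \/ (x2 xor x1)) /\ (x2 xor x1)
u4 = u1 \/ u3 = (x2 xor x1) \/ ((x1 \/ (x2 xor x1)) /\ (x2 xor x1))
u6 = ~u4 = ~((x2 xor x1) \/ ((x1 \/ (x2 xor x1)) /\ (x2 xor x1)))
u7 = ~u6 = ~~((x2 xor x1) \/ ((x1 \/ (x2 xor x1)) /\ (x2 xor x1)))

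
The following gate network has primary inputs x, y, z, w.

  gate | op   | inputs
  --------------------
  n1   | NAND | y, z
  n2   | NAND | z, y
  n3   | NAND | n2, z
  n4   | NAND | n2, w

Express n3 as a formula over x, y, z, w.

(z NAND y) NAND z

n2 = z NAND y
n3 = n2 NAND z = (z NAND y) NAND z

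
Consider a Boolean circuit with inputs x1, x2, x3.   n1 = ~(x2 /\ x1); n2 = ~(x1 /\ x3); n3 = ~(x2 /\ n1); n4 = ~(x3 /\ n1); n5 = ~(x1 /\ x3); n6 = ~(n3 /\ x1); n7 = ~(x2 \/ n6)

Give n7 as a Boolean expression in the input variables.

~(x2 \/ (~((~(x2 /\ (~(x2 /\ x1)))) /\ x1)))

n1 = ~(x2 /\ x1)
n3 = ~(x2 /\ n1) = ~(x2 /\ (~(x2 /\ x1)))
n6 = ~(n3 /\ x1) = ~((~(x2 /\ (~(x2 /\ x1)))) /\ x1)
n7 = ~(x2 \/ n6) = ~(x2 \/ (~((~(x2 /\ (~(x2 /\ x1)))) /\ x1)))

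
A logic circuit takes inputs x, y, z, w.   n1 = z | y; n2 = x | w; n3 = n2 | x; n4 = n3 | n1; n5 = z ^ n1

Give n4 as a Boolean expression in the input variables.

n1 = z | y
n2 = x | w
n3 = n2 | x = (x | w) | x
n4 = n3 | n1 = ((x | w) | x) | (z | y)

((x | w) | x) | (z | y)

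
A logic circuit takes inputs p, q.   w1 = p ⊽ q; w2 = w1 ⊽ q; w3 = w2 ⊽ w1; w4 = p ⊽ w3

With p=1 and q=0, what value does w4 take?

0

w1 = 1 ⊽ 0 = 0
w2 = 0 ⊽ 0 = 1
w3 = 1 ⊽ 0 = 0
w4 = 1 ⊽ 0 = 0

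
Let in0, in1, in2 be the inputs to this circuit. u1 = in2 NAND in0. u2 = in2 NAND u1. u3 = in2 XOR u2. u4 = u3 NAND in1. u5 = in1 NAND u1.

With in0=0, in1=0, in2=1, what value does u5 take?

1

u1 = 1 NAND 0 = 1
u5 = 0 NAND 1 = 1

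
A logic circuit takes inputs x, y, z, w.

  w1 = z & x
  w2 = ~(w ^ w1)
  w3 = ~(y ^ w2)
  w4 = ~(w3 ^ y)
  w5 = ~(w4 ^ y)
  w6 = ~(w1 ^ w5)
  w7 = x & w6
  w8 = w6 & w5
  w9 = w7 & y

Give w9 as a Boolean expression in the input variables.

w1 = z & x
w2 = ~(w ^ w1) = ~(w ^ (z & x))
w3 = ~(y ^ w2) = ~(y ^ (~(w ^ (z & x))))
w4 = ~(w3 ^ y) = ~((~(y ^ (~(w ^ (z & x))))) ^ y)
w5 = ~(w4 ^ y) = ~((~((~(y ^ (~(w ^ (z & x))))) ^ y)) ^ y)
w6 = ~(w1 ^ w5) = ~((z & x) ^ (~((~((~(y ^ (~(w ^ (z & x))))) ^ y)) ^ y)))
w7 = x & w6 = x & (~((z & x) ^ (~((~((~(y ^ (~(w ^ (z & x))))) ^ y)) ^ y))))
w9 = w7 & y = (x & (~((z & x) ^ (~((~((~(y ^ (~(w ^ (z & x))))) ^ y)) ^ y))))) & y

(x & (~((z & x) ^ (~((~((~(y ^ (~(w ^ (z & x))))) ^ y)) ^ y))))) & y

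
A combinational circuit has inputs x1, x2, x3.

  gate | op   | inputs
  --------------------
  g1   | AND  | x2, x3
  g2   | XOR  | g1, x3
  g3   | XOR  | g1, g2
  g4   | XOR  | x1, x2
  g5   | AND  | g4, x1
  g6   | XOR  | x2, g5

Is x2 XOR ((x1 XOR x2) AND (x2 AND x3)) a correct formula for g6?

g4 = x1 XOR x2
g5 = g4 AND x1 = (x1 XOR x2) AND x1
g6 = x2 XOR g5 = x2 XOR ((x1 XOR x2) AND x1)
At x1=0, x2=1, x3=1: circuit gives 1, formula gives 0.

No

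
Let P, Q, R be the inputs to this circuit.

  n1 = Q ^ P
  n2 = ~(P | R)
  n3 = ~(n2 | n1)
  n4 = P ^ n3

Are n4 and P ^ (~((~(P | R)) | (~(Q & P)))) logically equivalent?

n1 = Q ^ P
n2 = ~(P | R)
n3 = ~(n2 | n1) = ~((~(P | R)) | (Q ^ P))
n4 = P ^ n3 = P ^ (~((~(P | R)) | (Q ^ P)))
At P=0, Q=0, R=1: circuit gives 1, formula gives 0.

No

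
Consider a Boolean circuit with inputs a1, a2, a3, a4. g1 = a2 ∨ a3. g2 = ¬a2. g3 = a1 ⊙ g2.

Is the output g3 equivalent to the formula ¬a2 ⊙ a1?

g2 = ¬a2
g3 = a1 ⊙ g2 = a1 ⊙ ¬a2
At a1=0, a2=0, a3=0, a4=0: circuit gives 0, formula gives 0.
At a1=0, a2=1, a3=0, a4=0: circuit gives 1, formula gives 1.
Agrees on all 16 inputs.

Yes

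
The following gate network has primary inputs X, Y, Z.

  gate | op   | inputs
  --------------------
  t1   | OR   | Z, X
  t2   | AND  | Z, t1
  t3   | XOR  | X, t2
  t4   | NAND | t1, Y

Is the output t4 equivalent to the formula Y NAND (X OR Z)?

Yes

t1 = Z OR X
t4 = t1 NAND Y = (Z OR X) NAND Y
At X=0, Y=1, Z=1: circuit gives 0, formula gives 0.
At X=0, Y=0, Z=0: circuit gives 1, formula gives 1.
Agrees on all 8 inputs.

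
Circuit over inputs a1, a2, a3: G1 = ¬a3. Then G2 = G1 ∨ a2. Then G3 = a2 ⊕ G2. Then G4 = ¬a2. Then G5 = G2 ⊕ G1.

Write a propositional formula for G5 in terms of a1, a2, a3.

G1 = ¬a3
G2 = G1 ∨ a2 = ¬a3 ∨ a2
G5 = G2 ⊕ G1 = (¬a3 ∨ a2) ⊕ ¬a3

(¬a3 ∨ a2) ⊕ ¬a3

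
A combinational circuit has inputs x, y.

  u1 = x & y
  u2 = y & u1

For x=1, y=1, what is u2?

1

u1 = 1 & 1 = 1
u2 = 1 & 1 = 1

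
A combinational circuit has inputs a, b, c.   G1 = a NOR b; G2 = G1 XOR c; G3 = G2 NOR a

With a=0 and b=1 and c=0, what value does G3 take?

G1 = 0 NOR 1 = 0
G2 = 0 XOR 0 = 0
G3 = 0 NOR 0 = 1

1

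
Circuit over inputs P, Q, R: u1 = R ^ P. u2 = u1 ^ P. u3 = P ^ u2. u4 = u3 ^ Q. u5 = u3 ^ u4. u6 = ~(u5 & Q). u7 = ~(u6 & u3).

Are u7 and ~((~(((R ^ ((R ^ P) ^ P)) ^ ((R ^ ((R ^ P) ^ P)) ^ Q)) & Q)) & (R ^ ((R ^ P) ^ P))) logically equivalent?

u1 = R ^ P
u2 = u1 ^ P = (R ^ P) ^ P
u3 = P ^ u2 = P ^ ((R ^ P) ^ P)
u4 = u3 ^ Q = (P ^ ((R ^ P) ^ P)) ^ Q
u5 = u3 ^ u4 = (P ^ ((R ^ P) ^ P)) ^ ((P ^ ((R ^ P) ^ P)) ^ Q)
u6 = ~(u5 & Q) = ~(((P ^ ((R ^ P) ^ P)) ^ ((P ^ ((R ^ P) ^ P)) ^ Q)) & Q)
u7 = ~(u6 & u3) = ~((~(((P ^ ((R ^ P) ^ P)) ^ ((P ^ ((R ^ P) ^ P)) ^ Q)) & Q)) & (P ^ ((R ^ P) ^ P)))
At P=0, Q=0, R=1: circuit gives 0, formula gives 1.

No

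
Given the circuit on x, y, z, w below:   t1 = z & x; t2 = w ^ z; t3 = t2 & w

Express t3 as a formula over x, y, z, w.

(w ^ z) & w

t2 = w ^ z
t3 = t2 & w = (w ^ z) & w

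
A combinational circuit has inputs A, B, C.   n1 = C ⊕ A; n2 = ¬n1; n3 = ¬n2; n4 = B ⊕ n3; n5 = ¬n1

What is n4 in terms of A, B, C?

n1 = C ⊕ A
n2 = ¬n1 = ¬(C ⊕ A)
n3 = ¬n2 = ¬¬(C ⊕ A)
n4 = B ⊕ n3 = B ⊕ ¬¬(C ⊕ A)

B ⊕ ¬¬(C ⊕ A)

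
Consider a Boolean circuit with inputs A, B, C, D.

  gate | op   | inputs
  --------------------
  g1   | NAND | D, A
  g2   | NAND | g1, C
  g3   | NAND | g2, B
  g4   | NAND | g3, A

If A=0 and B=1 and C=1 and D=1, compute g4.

1

g1 = 1 NAND 0 = 1
g2 = 1 NAND 1 = 0
g3 = 0 NAND 1 = 1
g4 = 1 NAND 0 = 1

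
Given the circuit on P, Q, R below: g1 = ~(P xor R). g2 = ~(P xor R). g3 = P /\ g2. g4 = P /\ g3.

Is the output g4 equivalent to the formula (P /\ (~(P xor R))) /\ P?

g2 = ~(P xor R)
g3 = P /\ g2 = P /\ (~(P xor R))
g4 = P /\ g3 = P /\ (P /\ (~(P xor R)))
At P=0, Q=0, R=0: circuit gives 0, formula gives 0.
At P=1, Q=0, R=1: circuit gives 1, formula gives 1.
Agrees on all 8 inputs.

Yes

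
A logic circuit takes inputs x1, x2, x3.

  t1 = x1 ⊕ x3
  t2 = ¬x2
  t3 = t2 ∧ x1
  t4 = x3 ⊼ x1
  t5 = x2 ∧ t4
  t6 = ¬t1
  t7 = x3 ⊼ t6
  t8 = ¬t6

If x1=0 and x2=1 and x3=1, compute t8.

1

t1 = 0 ⊕ 1 = 1
t6 = ¬1 = 0
t8 = ¬0 = 1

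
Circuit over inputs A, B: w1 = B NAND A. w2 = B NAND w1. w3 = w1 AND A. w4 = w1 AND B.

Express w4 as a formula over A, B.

w1 = B NAND A
w4 = w1 AND B = (B NAND A) AND B

(B NAND A) AND B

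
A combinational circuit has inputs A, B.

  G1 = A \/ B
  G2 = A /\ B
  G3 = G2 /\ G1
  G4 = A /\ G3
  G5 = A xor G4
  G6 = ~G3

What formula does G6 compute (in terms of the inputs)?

G1 = A \/ B
G2 = A /\ B
G3 = G2 /\ G1 = (A /\ B) /\ (A \/ B)
G6 = ~G3 = ~((A /\ B) /\ (A \/ B))

~((A /\ B) /\ (A \/ B))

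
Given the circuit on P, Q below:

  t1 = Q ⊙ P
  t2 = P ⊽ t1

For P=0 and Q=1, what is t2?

1

t1 = 1 ⊙ 0 = 0
t2 = 0 ⊽ 0 = 1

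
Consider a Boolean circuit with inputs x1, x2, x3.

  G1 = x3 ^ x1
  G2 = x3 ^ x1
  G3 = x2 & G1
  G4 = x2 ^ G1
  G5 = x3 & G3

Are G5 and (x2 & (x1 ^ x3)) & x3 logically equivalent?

Yes

G1 = x3 ^ x1
G3 = x2 & G1 = x2 & (x3 ^ x1)
G5 = x3 & G3 = x3 & (x2 & (x3 ^ x1))
At x1=0, x2=0, x3=0: circuit gives 0, formula gives 0.
At x1=0, x2=1, x3=1: circuit gives 1, formula gives 1.
Agrees on all 8 inputs.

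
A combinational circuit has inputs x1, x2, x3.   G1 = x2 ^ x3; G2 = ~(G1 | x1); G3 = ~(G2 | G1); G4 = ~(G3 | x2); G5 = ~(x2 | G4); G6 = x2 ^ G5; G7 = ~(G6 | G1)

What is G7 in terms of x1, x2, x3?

~((x2 ^ (~(x2 | (~((~((~((x2 ^ x3) | x1)) | (x2 ^ x3))) | x2))))) | (x2 ^ x3))

G1 = x2 ^ x3
G2 = ~(G1 | x1) = ~((x2 ^ x3) | x1)
G3 = ~(G2 | G1) = ~((~((x2 ^ x3) | x1)) | (x2 ^ x3))
G4 = ~(G3 | x2) = ~((~((~((x2 ^ x3) | x1)) | (x2 ^ x3))) | x2)
G5 = ~(x2 | G4) = ~(x2 | (~((~((~((x2 ^ x3) | x1)) | (x2 ^ x3))) | x2)))
G6 = x2 ^ G5 = x2 ^ (~(x2 | (~((~((~((x2 ^ x3) | x1)) | (x2 ^ x3))) | x2))))
G7 = ~(G6 | G1) = ~((x2 ^ (~(x2 | (~((~((~((x2 ^ x3) | x1)) | (x2 ^ x3))) | x2))))) | (x2 ^ x3))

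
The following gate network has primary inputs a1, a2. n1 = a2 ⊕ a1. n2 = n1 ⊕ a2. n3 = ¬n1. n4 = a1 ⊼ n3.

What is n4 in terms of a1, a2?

n1 = a2 ⊕ a1
n3 = ¬n1 = ¬(a2 ⊕ a1)
n4 = a1 ⊼ n3 = a1 ⊼ ¬(a2 ⊕ a1)

a1 ⊼ ¬(a2 ⊕ a1)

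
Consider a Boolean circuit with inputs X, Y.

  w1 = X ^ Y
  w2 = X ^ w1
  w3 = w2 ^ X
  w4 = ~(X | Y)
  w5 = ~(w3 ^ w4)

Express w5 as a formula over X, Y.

~(((X ^ (X ^ Y)) ^ X) ^ (~(X | Y)))

w1 = X ^ Y
w2 = X ^ w1 = X ^ (X ^ Y)
w3 = w2 ^ X = (X ^ (X ^ Y)) ^ X
w4 = ~(X | Y)
w5 = ~(w3 ^ w4) = ~(((X ^ (X ^ Y)) ^ X) ^ (~(X | Y)))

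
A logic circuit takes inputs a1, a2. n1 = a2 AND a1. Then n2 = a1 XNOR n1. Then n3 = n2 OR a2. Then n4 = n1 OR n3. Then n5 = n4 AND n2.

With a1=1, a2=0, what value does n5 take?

0

n1 = 0 AND 1 = 0
n2 = 1 XNOR 0 = 0
n3 = 0 OR 0 = 0
n4 = 0 OR 0 = 0
n5 = 0 AND 0 = 0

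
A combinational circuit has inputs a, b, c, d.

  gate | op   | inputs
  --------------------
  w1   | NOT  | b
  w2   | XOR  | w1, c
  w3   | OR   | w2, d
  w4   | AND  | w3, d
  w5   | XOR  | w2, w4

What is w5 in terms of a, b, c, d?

(NOT b XOR c) XOR (((NOT b XOR c) OR d) AND d)

w1 = NOT b
w2 = w1 XOR c = NOT b XOR c
w3 = w2 OR d = (NOT b XOR c) OR d
w4 = w3 AND d = ((NOT b XOR c) OR d) AND d
w5 = w2 XOR w4 = (NOT b XOR c) XOR (((NOT b XOR c) OR d) AND d)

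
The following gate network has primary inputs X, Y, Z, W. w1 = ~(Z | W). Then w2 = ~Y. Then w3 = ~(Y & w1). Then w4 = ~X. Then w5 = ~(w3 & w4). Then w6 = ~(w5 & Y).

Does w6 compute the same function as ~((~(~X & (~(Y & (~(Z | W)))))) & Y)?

w1 = ~(Z | W)
w3 = ~(Y & w1) = ~(Y & (~(Z | W)))
w4 = ~X
w5 = ~(w3 & w4) = ~((~(Y & (~(Z | W)))) & ~X)
w6 = ~(w5 & Y) = ~((~((~(Y & (~(Z | W)))) & ~X)) & Y)
At X=0, Y=1, Z=0, W=0: circuit gives 0, formula gives 0.
At X=0, Y=0, Z=0, W=0: circuit gives 1, formula gives 1.
Agrees on all 16 inputs.

Yes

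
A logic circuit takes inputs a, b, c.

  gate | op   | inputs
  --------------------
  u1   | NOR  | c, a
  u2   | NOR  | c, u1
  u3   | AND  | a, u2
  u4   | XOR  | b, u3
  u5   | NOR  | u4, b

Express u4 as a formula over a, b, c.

b XOR (a AND (c NOR (c NOR a)))

u1 = c NOR a
u2 = c NOR u1 = c NOR (c NOR a)
u3 = a AND u2 = a AND (c NOR (c NOR a))
u4 = b XOR u3 = b XOR (a AND (c NOR (c NOR a)))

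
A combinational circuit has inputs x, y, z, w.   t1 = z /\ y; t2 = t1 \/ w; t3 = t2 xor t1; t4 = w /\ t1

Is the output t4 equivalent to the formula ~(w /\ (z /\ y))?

No

t1 = z /\ y
t4 = w /\ t1 = w /\ (z /\ y)
At x=0, y=0, z=0, w=0: circuit gives 0, formula gives 1.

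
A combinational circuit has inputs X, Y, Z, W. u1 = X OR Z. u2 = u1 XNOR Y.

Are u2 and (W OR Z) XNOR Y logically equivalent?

No

u1 = X OR Z
u2 = u1 XNOR Y = (X OR Z) XNOR Y
At X=0, Y=0, Z=0, W=1: circuit gives 1, formula gives 0.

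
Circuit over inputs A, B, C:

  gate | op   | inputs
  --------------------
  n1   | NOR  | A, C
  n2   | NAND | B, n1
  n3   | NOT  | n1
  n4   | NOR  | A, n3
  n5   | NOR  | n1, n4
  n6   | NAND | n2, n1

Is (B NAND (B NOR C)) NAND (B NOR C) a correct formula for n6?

n1 = A NOR C
n2 = B NAND n1 = B NAND (A NOR C)
n6 = n2 NAND n1 = (B NAND (A NOR C)) NAND (A NOR C)
At A=1, B=0, C=0: circuit gives 1, formula gives 0.

No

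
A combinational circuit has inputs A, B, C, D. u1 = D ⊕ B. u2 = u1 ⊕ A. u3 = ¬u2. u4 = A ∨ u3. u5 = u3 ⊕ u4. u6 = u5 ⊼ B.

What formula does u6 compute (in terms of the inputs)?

u1 = D ⊕ B
u2 = u1 ⊕ A = (D ⊕ B) ⊕ A
u3 = ¬u2 = ¬((D ⊕ B) ⊕ A)
u4 = A ∨ u3 = A ∨ ¬((D ⊕ B) ⊕ A)
u5 = u3 ⊕ u4 = ¬((D ⊕ B) ⊕ A) ⊕ (A ∨ ¬((D ⊕ B) ⊕ A))
u6 = u5 ⊼ B = (¬((D ⊕ B) ⊕ A) ⊕ (A ∨ ¬((D ⊕ B) ⊕ A))) ⊼ B

(¬((D ⊕ B) ⊕ A) ⊕ (A ∨ ¬((D ⊕ B) ⊕ A))) ⊼ B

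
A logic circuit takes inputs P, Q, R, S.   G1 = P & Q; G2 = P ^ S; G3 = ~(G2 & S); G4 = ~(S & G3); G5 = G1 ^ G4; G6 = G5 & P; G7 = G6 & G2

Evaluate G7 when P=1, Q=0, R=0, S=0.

1

G1 = 1 & 0 = 0
G2 = 1 ^ 0 = 1
G3 = ~(1 & 0) = 1
G4 = ~(0 & 1) = 1
G5 = 0 ^ 1 = 1
G6 = 1 & 1 = 1
G7 = 1 & 1 = 1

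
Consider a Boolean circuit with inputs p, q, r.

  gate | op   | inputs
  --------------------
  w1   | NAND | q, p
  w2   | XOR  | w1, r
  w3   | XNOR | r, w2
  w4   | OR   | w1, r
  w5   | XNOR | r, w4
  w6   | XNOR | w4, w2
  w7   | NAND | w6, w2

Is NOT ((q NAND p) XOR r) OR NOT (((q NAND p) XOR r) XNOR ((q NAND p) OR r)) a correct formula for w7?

w1 = q NAND p
w2 = w1 XOR r = (q NAND p) XOR r
w4 = w1 OR r = (q NAND p) OR r
w6 = w4 XNOR w2 = ((q NAND p) OR r) XNOR ((q NAND p) XOR r)
w7 = w6 NAND w2 = (((q NAND p) OR r) XNOR ((q NAND p) XOR r)) NAND ((q NAND p) XOR r)
At p=0, q=0, r=0: circuit gives 0, formula gives 0.
At p=0, q=0, r=1: circuit gives 1, formula gives 1.
Agrees on all 8 inputs.

Yes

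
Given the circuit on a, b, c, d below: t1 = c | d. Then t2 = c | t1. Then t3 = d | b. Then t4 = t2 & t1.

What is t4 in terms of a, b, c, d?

t1 = c | d
t2 = c | t1 = c | (c | d)
t4 = t2 & t1 = (c | (c | d)) & (c | d)

(c | (c | d)) & (c | d)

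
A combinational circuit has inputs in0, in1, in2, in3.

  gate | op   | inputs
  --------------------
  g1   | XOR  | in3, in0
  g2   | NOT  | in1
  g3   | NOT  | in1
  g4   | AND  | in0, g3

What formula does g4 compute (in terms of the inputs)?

g3 = NOT in1
g4 = in0 AND g3 = in0 AND NOT in1

in0 AND NOT in1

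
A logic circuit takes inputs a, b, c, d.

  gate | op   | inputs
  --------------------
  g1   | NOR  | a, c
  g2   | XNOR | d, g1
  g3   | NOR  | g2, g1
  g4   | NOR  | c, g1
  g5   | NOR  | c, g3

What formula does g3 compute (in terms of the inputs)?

g1 = a NOR c
g2 = d XNOR g1 = d XNOR (a NOR c)
g3 = g2 NOR g1 = (d XNOR (a NOR c)) NOR (a NOR c)

(d XNOR (a NOR c)) NOR (a NOR c)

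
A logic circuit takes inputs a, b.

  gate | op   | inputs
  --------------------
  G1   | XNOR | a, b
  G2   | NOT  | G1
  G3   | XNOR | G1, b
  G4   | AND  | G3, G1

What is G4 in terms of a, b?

G1 = a XNOR b
G3 = G1 XNOR b = (a XNOR b) XNOR b
G4 = G3 AND G1 = ((a XNOR b) XNOR b) AND (a XNOR b)

((a XNOR b) XNOR b) AND (a XNOR b)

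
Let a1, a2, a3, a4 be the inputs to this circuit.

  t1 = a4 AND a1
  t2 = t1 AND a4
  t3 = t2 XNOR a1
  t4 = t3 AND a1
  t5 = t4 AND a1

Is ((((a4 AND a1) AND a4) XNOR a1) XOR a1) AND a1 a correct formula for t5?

t1 = a4 AND a1
t2 = t1 AND a4 = (a4 AND a1) AND a4
t3 = t2 XNOR a1 = ((a4 AND a1) AND a4) XNOR a1
t4 = t3 AND a1 = (((a4 AND a1) AND a4) XNOR a1) AND a1
t5 = t4 AND a1 = ((((a4 AND a1) AND a4) XNOR a1) AND a1) AND a1
At a1=1, a2=0, a3=0, a4=0: circuit gives 0, formula gives 1.

No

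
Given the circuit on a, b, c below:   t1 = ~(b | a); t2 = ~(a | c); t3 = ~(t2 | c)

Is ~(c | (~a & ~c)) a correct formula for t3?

Yes

t2 = ~(a | c)
t3 = ~(t2 | c) = ~((~(a | c)) | c)
At a=0, b=0, c=0: circuit gives 0, formula gives 0.
At a=1, b=0, c=0: circuit gives 1, formula gives 1.
Agrees on all 8 inputs.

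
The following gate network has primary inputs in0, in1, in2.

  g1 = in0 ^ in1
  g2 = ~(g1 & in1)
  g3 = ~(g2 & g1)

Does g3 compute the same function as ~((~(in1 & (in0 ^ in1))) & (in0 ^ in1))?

g1 = in0 ^ in1
g2 = ~(g1 & in1) = ~((in0 ^ in1) & in1)
g3 = ~(g2 & g1) = ~((~((in0 ^ in1) & in1)) & (in0 ^ in1))
At in0=1, in1=0, in2=0: circuit gives 0, formula gives 0.
At in0=0, in1=0, in2=0: circuit gives 1, formula gives 1.
Agrees on all 8 inputs.

Yes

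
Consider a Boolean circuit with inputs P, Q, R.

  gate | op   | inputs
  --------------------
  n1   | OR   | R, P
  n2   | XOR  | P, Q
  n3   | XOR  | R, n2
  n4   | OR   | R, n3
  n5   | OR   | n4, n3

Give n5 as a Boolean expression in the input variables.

(R OR (R XOR (P XOR Q))) OR (R XOR (P XOR Q))

n2 = P XOR Q
n3 = R XOR n2 = R XOR (P XOR Q)
n4 = R OR n3 = R OR (R XOR (P XOR Q))
n5 = n4 OR n3 = (R OR (R XOR (P XOR Q))) OR (R XOR (P XOR Q))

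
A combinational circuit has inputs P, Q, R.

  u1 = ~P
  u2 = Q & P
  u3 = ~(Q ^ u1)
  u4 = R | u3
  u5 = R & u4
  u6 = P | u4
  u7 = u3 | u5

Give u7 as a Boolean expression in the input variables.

(~(Q ^ ~P)) | (R & (R | (~(Q ^ ~P))))

u1 = ~P
u3 = ~(Q ^ u1) = ~(Q ^ ~P)
u4 = R | u3 = R | (~(Q ^ ~P))
u5 = R & u4 = R & (R | (~(Q ^ ~P)))
u7 = u3 | u5 = (~(Q ^ ~P)) | (R & (R | (~(Q ^ ~P))))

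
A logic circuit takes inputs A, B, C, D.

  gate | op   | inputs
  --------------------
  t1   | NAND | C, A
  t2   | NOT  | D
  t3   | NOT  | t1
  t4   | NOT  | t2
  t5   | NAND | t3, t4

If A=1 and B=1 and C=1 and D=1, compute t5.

t1 = 1 NAND 1 = 0
t2 = NOT 1 = 0
t3 = NOT 0 = 1
t4 = NOT 0 = 1
t5 = 1 NAND 1 = 0

0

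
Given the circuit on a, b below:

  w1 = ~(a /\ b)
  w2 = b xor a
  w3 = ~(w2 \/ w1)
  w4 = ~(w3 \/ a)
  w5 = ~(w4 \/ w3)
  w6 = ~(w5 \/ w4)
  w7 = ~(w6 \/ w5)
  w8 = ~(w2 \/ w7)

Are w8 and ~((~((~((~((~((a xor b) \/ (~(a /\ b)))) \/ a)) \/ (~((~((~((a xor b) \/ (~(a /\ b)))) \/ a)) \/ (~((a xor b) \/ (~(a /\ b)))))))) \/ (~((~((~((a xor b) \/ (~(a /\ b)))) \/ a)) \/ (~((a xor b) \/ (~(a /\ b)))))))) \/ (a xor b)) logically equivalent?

Yes

w1 = ~(a /\ b)
w2 = b xor a
w3 = ~(w2 \/ w1) = ~((b xor a) \/ (~(a /\ b)))
w4 = ~(w3 \/ a) = ~((~((b xor a) \/ (~(a /\ b)))) \/ a)
w5 = ~(w4 \/ w3) = ~((~((~((b xor a) \/ (~(a /\ b)))) \/ a)) \/ (~((b xor a) \/ (~(a /\ b)))))
w6 = ~(w5 \/ w4) = ~((~((~((~((b xor a) \/ (~(a /\ b)))) \/ a)) \/ (~((b xor a) \/ (~(a /\ b)))))) \/ (~((~((b xor a) \/ (~(a /\ b)))) \/ a)))
w7 = ~(w6 \/ w5) = ~((~((~((~((~((b xor a) \/ (~(a /\ b)))) \/ a)) \/ (~((b xor a) \/ (~(a /\ b)))))) \/ (~((~((b xor a) \/ (~(a /\ b)))) \/ a)))) \/ (~((~((~((b xor a) \/ (~(a /\ b)))) \/ a)) \/ (~((b xor a) \/ (~(a /\ b)))))))
w8 = ~(w2 \/ w7) = ~((b xor a) \/ (~((~((~((~((~((b xor a) \/ (~(a /\ b)))) \/ a)) \/ (~((b xor a) \/ (~(a /\ b)))))) \/ (~((~((b xor a) \/ (~(a /\ b)))) \/ a)))) \/ (~((~((~((b xor a) \/ (~(a /\ b)))) \/ a)) \/ (~((b xor a) \/ (~(a /\ b)))))))))
At a=0, b=0: circuit gives 0, formula gives 0.
At a=1, b=1: circuit gives 1, formula gives 1.
Agrees on all 4 inputs.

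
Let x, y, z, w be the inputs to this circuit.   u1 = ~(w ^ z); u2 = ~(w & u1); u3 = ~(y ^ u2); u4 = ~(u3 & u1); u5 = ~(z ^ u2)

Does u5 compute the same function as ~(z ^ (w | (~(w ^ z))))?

No

u1 = ~(w ^ z)
u2 = ~(w & u1) = ~(w & (~(w ^ z)))
u5 = ~(z ^ u2) = ~(z ^ (~(w & (~(w ^ z)))))
At x=0, y=0, z=1, w=0: circuit gives 1, formula gives 0.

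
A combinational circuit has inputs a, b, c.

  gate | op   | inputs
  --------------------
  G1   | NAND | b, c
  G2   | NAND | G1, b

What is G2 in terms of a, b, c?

(b NAND c) NAND b

G1 = b NAND c
G2 = G1 NAND b = (b NAND c) NAND b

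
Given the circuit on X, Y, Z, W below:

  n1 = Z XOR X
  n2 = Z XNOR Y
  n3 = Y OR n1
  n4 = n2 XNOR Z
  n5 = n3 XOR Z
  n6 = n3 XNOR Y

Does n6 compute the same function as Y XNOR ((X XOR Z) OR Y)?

Yes

n1 = Z XOR X
n3 = Y OR n1 = Y OR (Z XOR X)
n6 = n3 XNOR Y = (Y OR (Z XOR X)) XNOR Y
At X=0, Y=0, Z=1, W=0: circuit gives 0, formula gives 0.
At X=0, Y=0, Z=0, W=0: circuit gives 1, formula gives 1.
Agrees on all 16 inputs.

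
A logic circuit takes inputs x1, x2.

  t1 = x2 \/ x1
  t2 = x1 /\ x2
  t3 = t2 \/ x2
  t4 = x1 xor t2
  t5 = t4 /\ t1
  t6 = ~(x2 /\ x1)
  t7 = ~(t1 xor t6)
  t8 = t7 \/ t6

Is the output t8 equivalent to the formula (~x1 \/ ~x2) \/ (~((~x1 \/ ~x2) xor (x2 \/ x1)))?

t1 = x2 \/ x1
t6 = ~(x2 /\ x1)
t7 = ~(t1 xor t6) = ~((x2 \/ x1) xor (~(x2 /\ x1)))
t8 = t7 \/ t6 = (~((x2 \/ x1) xor (~(x2 /\ x1)))) \/ (~(x2 /\ x1))
At x1=1, x2=1: circuit gives 0, formula gives 0.
At x1=0, x2=0: circuit gives 1, formula gives 1.
Agrees on all 4 inputs.

Yes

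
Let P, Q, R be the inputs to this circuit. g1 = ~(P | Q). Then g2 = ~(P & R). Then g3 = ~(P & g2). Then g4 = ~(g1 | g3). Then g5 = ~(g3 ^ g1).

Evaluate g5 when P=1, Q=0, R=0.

g1 = ~(1 | 0) = 0
g2 = ~(1 & 0) = 1
g3 = ~(1 & 1) = 0
g5 = ~(0 ^ 0) = 1

1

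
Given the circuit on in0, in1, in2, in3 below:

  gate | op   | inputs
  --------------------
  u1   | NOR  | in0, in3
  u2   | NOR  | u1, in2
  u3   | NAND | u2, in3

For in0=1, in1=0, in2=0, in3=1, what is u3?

u1 = 1 NOR 1 = 0
u2 = 0 NOR 0 = 1
u3 = 1 NAND 1 = 0

0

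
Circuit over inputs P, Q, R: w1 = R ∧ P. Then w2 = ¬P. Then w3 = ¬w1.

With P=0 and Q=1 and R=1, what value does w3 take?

w1 = 1 ∧ 0 = 0
w3 = ¬0 = 1

1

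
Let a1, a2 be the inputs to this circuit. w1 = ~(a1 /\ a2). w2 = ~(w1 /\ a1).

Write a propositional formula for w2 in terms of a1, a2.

~((~(a1 /\ a2)) /\ a1)

w1 = ~(a1 /\ a2)
w2 = ~(w1 /\ a1) = ~((~(a1 /\ a2)) /\ a1)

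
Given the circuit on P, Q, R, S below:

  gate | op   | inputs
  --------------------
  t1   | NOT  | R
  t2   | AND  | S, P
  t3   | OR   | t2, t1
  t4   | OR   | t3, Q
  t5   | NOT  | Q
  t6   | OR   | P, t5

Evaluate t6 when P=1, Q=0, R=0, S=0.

t5 = NOT 0 = 1
t6 = 1 OR 1 = 1

1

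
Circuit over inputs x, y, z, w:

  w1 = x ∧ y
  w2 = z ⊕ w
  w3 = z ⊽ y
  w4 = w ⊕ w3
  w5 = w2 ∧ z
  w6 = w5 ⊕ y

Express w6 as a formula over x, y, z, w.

((z ⊕ w) ∧ z) ⊕ y

w2 = z ⊕ w
w5 = w2 ∧ z = (z ⊕ w) ∧ z
w6 = w5 ⊕ y = ((z ⊕ w) ∧ z) ⊕ y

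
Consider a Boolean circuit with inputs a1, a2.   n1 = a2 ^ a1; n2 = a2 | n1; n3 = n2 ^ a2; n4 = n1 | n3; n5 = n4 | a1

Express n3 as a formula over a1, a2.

n1 = a2 ^ a1
n2 = a2 | n1 = a2 | (a2 ^ a1)
n3 = n2 ^ a2 = (a2 | (a2 ^ a1)) ^ a2

(a2 | (a2 ^ a1)) ^ a2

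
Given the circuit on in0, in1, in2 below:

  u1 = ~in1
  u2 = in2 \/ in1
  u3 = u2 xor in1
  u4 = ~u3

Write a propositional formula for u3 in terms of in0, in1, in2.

(in2 \/ in1) xor in1

u2 = in2 \/ in1
u3 = u2 xor in1 = (in2 \/ in1) xor in1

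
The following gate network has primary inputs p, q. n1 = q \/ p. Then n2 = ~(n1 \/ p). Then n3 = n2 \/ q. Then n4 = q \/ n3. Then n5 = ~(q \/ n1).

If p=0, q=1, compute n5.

0

n1 = 1 \/ 0 = 1
n5 = ~(1 \/ 1) = 0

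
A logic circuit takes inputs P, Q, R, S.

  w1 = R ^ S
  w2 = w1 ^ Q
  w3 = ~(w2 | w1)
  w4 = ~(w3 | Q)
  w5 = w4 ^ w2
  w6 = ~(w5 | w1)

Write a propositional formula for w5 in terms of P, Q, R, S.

(~((~(((R ^ S) ^ Q) | (R ^ S))) | Q)) ^ ((R ^ S) ^ Q)

w1 = R ^ S
w2 = w1 ^ Q = (R ^ S) ^ Q
w3 = ~(w2 | w1) = ~(((R ^ S) ^ Q) | (R ^ S))
w4 = ~(w3 | Q) = ~((~(((R ^ S) ^ Q) | (R ^ S))) | Q)
w5 = w4 ^ w2 = (~((~(((R ^ S) ^ Q) | (R ^ S))) | Q)) ^ ((R ^ S) ^ Q)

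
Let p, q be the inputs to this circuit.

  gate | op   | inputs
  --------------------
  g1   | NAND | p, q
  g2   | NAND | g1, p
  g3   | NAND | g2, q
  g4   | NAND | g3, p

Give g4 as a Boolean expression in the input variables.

g1 = p NAND q
g2 = g1 NAND p = (p NAND q) NAND p
g3 = g2 NAND q = ((p NAND q) NAND p) NAND q
g4 = g3 NAND p = (((p NAND q) NAND p) NAND q) NAND p

(((p NAND q) NAND p) NAND q) NAND p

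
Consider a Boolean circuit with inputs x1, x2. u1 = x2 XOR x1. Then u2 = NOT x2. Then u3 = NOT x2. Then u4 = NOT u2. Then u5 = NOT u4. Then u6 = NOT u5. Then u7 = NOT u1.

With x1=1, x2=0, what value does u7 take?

0

u1 = 0 XOR 1 = 1
u7 = NOT 1 = 0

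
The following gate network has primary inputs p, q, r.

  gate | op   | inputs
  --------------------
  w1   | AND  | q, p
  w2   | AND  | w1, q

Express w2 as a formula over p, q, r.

(q AND p) AND q

w1 = q AND p
w2 = w1 AND q = (q AND p) AND q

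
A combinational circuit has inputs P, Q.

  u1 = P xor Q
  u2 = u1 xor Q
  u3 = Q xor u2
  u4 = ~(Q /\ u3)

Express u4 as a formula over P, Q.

~(Q /\ (Q xor ((P xor Q) xor Q)))

u1 = P xor Q
u2 = u1 xor Q = (P xor Q) xor Q
u3 = Q xor u2 = Q xor ((P xor Q) xor Q)
u4 = ~(Q /\ u3) = ~(Q /\ (Q xor ((P xor Q) xor Q)))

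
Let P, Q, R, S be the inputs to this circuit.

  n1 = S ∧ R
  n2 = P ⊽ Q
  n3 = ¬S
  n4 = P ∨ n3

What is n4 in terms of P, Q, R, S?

n3 = ¬S
n4 = P ∨ n3 = P ∨ ¬S

P ∨ ¬S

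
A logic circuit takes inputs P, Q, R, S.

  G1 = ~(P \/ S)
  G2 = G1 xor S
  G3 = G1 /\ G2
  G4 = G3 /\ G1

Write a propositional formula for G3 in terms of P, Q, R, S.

(~(P \/ S)) /\ ((~(P \/ S)) xor S)

G1 = ~(P \/ S)
G2 = G1 xor S = (~(P \/ S)) xor S
G3 = G1 /\ G2 = (~(P \/ S)) /\ ((~(P \/ S)) xor S)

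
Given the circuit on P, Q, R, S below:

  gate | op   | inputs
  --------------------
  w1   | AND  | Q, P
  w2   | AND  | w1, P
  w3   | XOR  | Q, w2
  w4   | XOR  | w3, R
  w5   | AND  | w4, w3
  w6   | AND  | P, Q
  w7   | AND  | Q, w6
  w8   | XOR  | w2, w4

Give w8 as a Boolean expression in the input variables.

((Q AND P) AND P) XOR ((Q XOR ((Q AND P) AND P)) XOR R)

w1 = Q AND P
w2 = w1 AND P = (Q AND P) AND P
w3 = Q XOR w2 = Q XOR ((Q AND P) AND P)
w4 = w3 XOR R = (Q XOR ((Q AND P) AND P)) XOR R
w8 = w2 XOR w4 = ((Q AND P) AND P) XOR ((Q XOR ((Q AND P) AND P)) XOR R)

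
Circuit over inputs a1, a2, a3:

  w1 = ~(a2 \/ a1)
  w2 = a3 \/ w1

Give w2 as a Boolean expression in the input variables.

w1 = ~(a2 \/ a1)
w2 = a3 \/ w1 = a3 \/ (~(a2 \/ a1))

a3 \/ (~(a2 \/ a1))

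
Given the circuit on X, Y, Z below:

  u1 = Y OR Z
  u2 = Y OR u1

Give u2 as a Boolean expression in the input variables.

u1 = Y OR Z
u2 = Y OR u1 = Y OR (Y OR Z)

Y OR (Y OR Z)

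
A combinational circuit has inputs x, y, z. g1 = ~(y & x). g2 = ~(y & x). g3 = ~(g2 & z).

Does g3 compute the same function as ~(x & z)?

No

g2 = ~(y & x)
g3 = ~(g2 & z) = ~((~(y & x)) & z)
At x=0, y=0, z=1: circuit gives 0, formula gives 1.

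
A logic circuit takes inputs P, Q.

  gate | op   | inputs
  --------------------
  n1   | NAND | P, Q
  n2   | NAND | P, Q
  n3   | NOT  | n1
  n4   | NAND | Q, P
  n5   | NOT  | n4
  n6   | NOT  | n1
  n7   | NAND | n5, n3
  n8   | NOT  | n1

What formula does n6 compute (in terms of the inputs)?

NOT (P NAND Q)

n1 = P NAND Q
n6 = NOT n1 = NOT (P NAND Q)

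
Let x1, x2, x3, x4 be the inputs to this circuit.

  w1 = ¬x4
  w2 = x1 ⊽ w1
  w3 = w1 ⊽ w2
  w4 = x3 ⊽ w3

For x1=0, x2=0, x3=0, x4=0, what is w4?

1

w1 = ¬0 = 1
w2 = 0 ⊽ 1 = 0
w3 = 1 ⊽ 0 = 0
w4 = 0 ⊽ 0 = 1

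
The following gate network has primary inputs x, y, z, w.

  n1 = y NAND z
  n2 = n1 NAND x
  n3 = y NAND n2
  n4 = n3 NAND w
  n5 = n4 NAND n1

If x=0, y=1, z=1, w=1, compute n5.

n1 = 1 NAND 1 = 0
n2 = 0 NAND 0 = 1
n3 = 1 NAND 1 = 0
n4 = 0 NAND 1 = 1
n5 = 1 NAND 0 = 1

1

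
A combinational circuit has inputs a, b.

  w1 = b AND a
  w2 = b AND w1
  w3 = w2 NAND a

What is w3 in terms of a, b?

(b AND (b AND a)) NAND a

w1 = b AND a
w2 = b AND w1 = b AND (b AND a)
w3 = w2 NAND a = (b AND (b AND a)) NAND a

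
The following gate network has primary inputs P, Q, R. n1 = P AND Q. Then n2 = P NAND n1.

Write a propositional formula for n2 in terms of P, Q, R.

P NAND (P AND Q)

n1 = P AND Q
n2 = P NAND n1 = P NAND (P AND Q)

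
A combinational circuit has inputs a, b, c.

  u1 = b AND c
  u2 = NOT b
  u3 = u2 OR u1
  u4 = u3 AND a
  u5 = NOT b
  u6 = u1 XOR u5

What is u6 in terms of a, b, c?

u1 = b AND c
u5 = NOT b
u6 = u1 XOR u5 = (b AND c) XOR NOT b

(b AND c) XOR NOT b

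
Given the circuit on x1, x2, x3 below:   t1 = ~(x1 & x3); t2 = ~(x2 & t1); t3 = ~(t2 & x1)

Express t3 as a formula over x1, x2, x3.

t1 = ~(x1 & x3)
t2 = ~(x2 & t1) = ~(x2 & (~(x1 & x3)))
t3 = ~(t2 & x1) = ~((~(x2 & (~(x1 & x3)))) & x1)

~((~(x2 & (~(x1 & x3)))) & x1)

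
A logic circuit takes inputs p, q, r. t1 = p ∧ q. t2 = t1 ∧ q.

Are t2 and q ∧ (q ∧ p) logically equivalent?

t1 = p ∧ q
t2 = t1 ∧ q = (p ∧ q) ∧ q
At p=0, q=0, r=0: circuit gives 0, formula gives 0.
At p=1, q=1, r=0: circuit gives 1, formula gives 1.
Agrees on all 8 inputs.

Yes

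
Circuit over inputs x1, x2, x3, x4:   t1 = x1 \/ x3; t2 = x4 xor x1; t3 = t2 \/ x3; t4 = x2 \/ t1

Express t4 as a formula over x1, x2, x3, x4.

t1 = x1 \/ x3
t4 = x2 \/ t1 = x2 \/ (x1 \/ x3)

x2 \/ (x1 \/ x3)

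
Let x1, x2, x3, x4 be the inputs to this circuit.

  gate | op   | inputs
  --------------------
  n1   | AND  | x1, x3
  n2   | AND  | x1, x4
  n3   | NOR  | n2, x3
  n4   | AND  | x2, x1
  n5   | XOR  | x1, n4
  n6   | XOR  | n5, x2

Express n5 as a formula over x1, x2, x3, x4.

x1 XOR (x2 AND x1)

n4 = x2 AND x1
n5 = x1 XOR n4 = x1 XOR (x2 AND x1)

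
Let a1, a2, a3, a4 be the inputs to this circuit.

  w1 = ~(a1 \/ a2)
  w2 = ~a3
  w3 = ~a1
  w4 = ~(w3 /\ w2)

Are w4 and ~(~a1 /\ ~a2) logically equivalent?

No

w2 = ~a3
w3 = ~a1
w4 = ~(w3 /\ w2) = ~(~a1 /\ ~a3)
At a1=0, a2=0, a3=1, a4=0: circuit gives 1, formula gives 0.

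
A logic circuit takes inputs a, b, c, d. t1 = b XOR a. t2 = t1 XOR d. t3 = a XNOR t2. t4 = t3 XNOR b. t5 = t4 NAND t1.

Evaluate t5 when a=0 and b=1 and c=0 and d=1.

t1 = 1 XOR 0 = 1
t2 = 1 XOR 1 = 0
t3 = 0 XNOR 0 = 1
t4 = 1 XNOR 1 = 1
t5 = 1 NAND 1 = 0

0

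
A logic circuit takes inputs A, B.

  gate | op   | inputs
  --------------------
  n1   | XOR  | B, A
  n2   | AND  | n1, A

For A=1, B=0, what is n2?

n1 = 0 XOR 1 = 1
n2 = 1 AND 1 = 1

1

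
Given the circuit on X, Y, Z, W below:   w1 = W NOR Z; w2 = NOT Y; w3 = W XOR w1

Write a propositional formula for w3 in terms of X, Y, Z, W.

w1 = W NOR Z
w3 = W XOR w1 = W XOR (W NOR Z)

W XOR (W NOR Z)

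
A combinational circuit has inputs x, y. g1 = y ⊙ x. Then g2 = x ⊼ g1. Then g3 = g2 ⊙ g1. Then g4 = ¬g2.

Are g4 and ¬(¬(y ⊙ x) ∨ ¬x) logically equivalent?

g1 = y ⊙ x
g2 = x ⊼ g1 = x ⊼ (y ⊙ x)
g4 = ¬g2 = ¬(x ⊼ (y ⊙ x))
At x=0, y=0: circuit gives 0, formula gives 0.
At x=1, y=1: circuit gives 1, formula gives 1.
Agrees on all 4 inputs.

Yes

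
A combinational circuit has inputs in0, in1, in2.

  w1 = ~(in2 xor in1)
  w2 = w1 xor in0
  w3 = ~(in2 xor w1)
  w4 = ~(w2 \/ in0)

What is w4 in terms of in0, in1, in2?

~(((~(in2 xor in1)) xor in0) \/ in0)

w1 = ~(in2 xor in1)
w2 = w1 xor in0 = (~(in2 xor in1)) xor in0
w4 = ~(w2 \/ in0) = ~(((~(in2 xor in1)) xor in0) \/ in0)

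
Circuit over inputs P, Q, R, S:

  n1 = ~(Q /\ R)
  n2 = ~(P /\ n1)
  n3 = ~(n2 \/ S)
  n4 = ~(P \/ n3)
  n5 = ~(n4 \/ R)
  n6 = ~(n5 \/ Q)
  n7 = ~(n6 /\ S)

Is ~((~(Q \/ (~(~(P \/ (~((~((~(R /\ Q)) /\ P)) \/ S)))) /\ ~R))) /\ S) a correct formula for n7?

n1 = ~(Q /\ R)
n2 = ~(P /\ n1) = ~(P /\ (~(Q /\ R)))
n3 = ~(n2 \/ S) = ~((~(P /\ (~(Q /\ R)))) \/ S)
n4 = ~(P \/ n3) = ~(P \/ (~((~(P /\ (~(Q /\ R)))) \/ S)))
n5 = ~(n4 \/ R) = ~((~(P \/ (~((~(P /\ (~(Q /\ R)))) \/ S)))) \/ R)
n6 = ~(n5 \/ Q) = ~((~((~(P \/ (~((~(P /\ (~(Q /\ R)))) \/ S)))) \/ R)) \/ Q)
n7 = ~(n6 /\ S) = ~((~((~((~(P \/ (~((~(P /\ (~(Q /\ R)))) \/ S)))) \/ R)) \/ Q)) /\ S)
At P=0, Q=0, R=0, S=1: circuit gives 0, formula gives 0.
At P=0, Q=0, R=0, S=0: circuit gives 1, formula gives 1.
Agrees on all 16 inputs.

Yes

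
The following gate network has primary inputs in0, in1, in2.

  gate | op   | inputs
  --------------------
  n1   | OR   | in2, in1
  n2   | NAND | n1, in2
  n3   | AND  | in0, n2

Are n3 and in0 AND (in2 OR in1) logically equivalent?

No

n1 = in2 OR in1
n2 = n1 NAND in2 = (in2 OR in1) NAND in2
n3 = in0 AND n2 = in0 AND ((in2 OR in1) NAND in2)
At in0=1, in1=0, in2=0: circuit gives 1, formula gives 0.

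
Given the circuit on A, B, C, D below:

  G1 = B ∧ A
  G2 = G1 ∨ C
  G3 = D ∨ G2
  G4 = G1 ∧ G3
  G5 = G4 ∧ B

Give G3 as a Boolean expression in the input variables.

G1 = B ∧ A
G2 = G1 ∨ C = (B ∧ A) ∨ C
G3 = D ∨ G2 = D ∨ ((B ∧ A) ∨ C)

D ∨ ((B ∧ A) ∨ C)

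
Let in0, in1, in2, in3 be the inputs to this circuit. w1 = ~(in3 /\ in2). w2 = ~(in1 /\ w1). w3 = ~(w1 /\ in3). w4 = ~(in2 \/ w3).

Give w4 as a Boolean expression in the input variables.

w1 = ~(in3 /\ in2)
w3 = ~(w1 /\ in3) = ~((~(in3 /\ in2)) /\ in3)
w4 = ~(in2 \/ w3) = ~(in2 \/ (~((~(in3 /\ in2)) /\ in3)))

~(in2 \/ (~((~(in3 /\ in2)) /\ in3)))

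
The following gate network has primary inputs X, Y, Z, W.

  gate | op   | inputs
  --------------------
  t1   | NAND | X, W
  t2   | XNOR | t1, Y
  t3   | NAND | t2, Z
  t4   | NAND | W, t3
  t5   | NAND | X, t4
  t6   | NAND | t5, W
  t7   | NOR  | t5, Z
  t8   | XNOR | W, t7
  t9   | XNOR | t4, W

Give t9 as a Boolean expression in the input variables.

(W NAND (((X NAND W) XNOR Y) NAND Z)) XNOR W

t1 = X NAND W
t2 = t1 XNOR Y = (X NAND W) XNOR Y
t3 = t2 NAND Z = ((X NAND W) XNOR Y) NAND Z
t4 = W NAND t3 = W NAND (((X NAND W) XNOR Y) NAND Z)
t9 = t4 XNOR W = (W NAND (((X NAND W) XNOR Y) NAND Z)) XNOR W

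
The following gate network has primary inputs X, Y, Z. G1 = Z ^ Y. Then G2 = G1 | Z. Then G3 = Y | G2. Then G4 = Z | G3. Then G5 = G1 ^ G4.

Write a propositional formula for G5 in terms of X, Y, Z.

G1 = Z ^ Y
G2 = G1 | Z = (Z ^ Y) | Z
G3 = Y | G2 = Y | ((Z ^ Y) | Z)
G4 = Z | G3 = Z | (Y | ((Z ^ Y) | Z))
G5 = G1 ^ G4 = (Z ^ Y) ^ (Z | (Y | ((Z ^ Y) | Z)))

(Z ^ Y) ^ (Z | (Y | ((Z ^ Y) | Z)))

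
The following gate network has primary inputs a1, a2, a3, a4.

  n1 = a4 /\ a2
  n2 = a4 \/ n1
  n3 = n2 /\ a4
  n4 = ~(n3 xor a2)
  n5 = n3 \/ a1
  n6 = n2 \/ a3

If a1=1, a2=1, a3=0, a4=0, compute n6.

n1 = 0 /\ 1 = 0
n2 = 0 \/ 0 = 0
n6 = 0 \/ 0 = 0

0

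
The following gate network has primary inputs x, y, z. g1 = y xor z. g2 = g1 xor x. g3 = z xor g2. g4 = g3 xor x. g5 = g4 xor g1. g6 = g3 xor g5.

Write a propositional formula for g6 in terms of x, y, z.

(z xor ((y xor z) xor x)) xor (((z xor ((y xor z) xor x)) xor x) xor (y xor z))

g1 = y xor z
g2 = g1 xor x = (y xor z) xor x
g3 = z xor g2 = z xor ((y xor z) xor x)
g4 = g3 xor x = (z xor ((y xor z) xor x)) xor x
g5 = g4 xor g1 = ((z xor ((y xor z) xor x)) xor x) xor (y xor z)
g6 = g3 xor g5 = (z xor ((y xor z) xor x)) xor (((z xor ((y xor z) xor x)) xor x) xor (y xor z))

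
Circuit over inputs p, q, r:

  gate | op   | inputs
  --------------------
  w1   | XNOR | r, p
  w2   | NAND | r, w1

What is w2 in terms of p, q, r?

r NAND (r XNOR p)

w1 = r XNOR p
w2 = r NAND w1 = r NAND (r XNOR p)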